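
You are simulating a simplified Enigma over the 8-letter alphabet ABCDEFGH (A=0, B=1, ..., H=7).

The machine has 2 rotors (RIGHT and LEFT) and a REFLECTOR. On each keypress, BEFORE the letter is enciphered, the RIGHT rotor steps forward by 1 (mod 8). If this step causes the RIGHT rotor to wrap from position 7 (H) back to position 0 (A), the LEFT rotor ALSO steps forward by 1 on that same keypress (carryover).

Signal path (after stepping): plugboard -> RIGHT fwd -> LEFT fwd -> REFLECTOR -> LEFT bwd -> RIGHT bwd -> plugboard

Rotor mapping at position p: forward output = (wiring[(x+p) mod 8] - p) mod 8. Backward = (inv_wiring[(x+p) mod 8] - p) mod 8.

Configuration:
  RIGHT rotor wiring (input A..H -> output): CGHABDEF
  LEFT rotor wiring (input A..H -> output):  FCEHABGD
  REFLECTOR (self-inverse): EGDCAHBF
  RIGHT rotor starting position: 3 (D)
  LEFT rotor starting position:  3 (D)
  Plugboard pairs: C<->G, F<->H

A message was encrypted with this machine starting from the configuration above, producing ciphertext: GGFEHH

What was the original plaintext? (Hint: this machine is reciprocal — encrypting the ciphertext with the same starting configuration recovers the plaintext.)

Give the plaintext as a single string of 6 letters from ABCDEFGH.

Answer: FFCAEF

Derivation:
Char 1 ('G'): step: R->4, L=3; G->plug->C->R->A->L->E->refl->A->L'->E->R'->H->plug->F
Char 2 ('G'): step: R->5, L=3; G->plug->C->R->A->L->E->refl->A->L'->E->R'->H->plug->F
Char 3 ('F'): step: R->6, L=3; F->plug->H->R->F->L->C->refl->D->L'->D->R'->G->plug->C
Char 4 ('E'): step: R->7, L=3; E->plug->E->R->B->L->F->refl->H->L'->G->R'->A->plug->A
Char 5 ('H'): step: R->0, L->4 (L advanced); H->plug->F->R->D->L->H->refl->F->L'->B->R'->E->plug->E
Char 6 ('H'): step: R->1, L=4; H->plug->F->R->D->L->H->refl->F->L'->B->R'->H->plug->F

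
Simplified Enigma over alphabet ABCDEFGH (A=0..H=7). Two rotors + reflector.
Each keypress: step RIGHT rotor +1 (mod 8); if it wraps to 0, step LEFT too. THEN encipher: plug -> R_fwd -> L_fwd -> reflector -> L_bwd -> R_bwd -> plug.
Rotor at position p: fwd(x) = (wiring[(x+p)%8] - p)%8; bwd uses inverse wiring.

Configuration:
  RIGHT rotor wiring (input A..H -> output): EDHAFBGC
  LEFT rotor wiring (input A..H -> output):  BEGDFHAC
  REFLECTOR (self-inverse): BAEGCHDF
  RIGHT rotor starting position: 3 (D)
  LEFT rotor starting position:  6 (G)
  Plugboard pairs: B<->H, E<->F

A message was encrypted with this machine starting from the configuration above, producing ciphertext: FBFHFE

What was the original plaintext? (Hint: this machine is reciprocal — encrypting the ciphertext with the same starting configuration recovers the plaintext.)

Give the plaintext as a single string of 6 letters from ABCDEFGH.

Answer: AHAEDF

Derivation:
Char 1 ('F'): step: R->4, L=6; F->plug->E->R->A->L->C->refl->E->L'->B->R'->A->plug->A
Char 2 ('B'): step: R->5, L=6; B->plug->H->R->A->L->C->refl->E->L'->B->R'->B->plug->H
Char 3 ('F'): step: R->6, L=6; F->plug->E->R->B->L->E->refl->C->L'->A->R'->A->plug->A
Char 4 ('H'): step: R->7, L=6; H->plug->B->R->F->L->F->refl->H->L'->G->R'->F->plug->E
Char 5 ('F'): step: R->0, L->7 (L advanced); F->plug->E->R->F->L->G->refl->D->L'->A->R'->D->plug->D
Char 6 ('E'): step: R->1, L=7; E->plug->F->R->F->L->G->refl->D->L'->A->R'->E->plug->F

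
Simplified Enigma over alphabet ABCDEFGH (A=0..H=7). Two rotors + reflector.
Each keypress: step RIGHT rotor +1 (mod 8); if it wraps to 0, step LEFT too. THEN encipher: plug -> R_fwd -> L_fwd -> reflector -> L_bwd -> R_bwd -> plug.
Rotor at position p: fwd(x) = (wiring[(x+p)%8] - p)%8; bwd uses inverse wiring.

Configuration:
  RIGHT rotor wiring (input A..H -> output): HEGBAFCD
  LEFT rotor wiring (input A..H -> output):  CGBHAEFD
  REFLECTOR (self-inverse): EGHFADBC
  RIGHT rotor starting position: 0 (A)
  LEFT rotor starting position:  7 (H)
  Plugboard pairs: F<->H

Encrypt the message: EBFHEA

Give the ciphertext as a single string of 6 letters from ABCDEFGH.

Char 1 ('E'): step: R->1, L=7; E->plug->E->R->E->L->A->refl->E->L'->A->R'->C->plug->C
Char 2 ('B'): step: R->2, L=7; B->plug->B->R->H->L->G->refl->B->L'->F->R'->G->plug->G
Char 3 ('F'): step: R->3, L=7; F->plug->H->R->D->L->C->refl->H->L'->C->R'->C->plug->C
Char 4 ('H'): step: R->4, L=7; H->plug->F->R->A->L->E->refl->A->L'->E->R'->A->plug->A
Char 5 ('E'): step: R->5, L=7; E->plug->E->R->H->L->G->refl->B->L'->F->R'->B->plug->B
Char 6 ('A'): step: R->6, L=7; A->plug->A->R->E->L->A->refl->E->L'->A->R'->E->plug->E

Answer: CGCABE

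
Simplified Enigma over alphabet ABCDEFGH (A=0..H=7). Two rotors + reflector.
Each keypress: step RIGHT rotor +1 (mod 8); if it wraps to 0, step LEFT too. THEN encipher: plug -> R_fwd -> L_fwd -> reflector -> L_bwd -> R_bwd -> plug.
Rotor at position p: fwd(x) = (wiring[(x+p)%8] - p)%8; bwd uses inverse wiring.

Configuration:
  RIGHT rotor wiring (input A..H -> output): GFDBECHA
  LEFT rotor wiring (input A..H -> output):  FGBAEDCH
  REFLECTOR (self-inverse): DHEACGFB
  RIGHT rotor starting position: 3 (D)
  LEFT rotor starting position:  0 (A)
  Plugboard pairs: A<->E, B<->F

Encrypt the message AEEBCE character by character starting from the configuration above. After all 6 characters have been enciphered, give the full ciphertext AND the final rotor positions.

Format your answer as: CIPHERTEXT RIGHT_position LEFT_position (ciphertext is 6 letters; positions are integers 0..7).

Char 1 ('A'): step: R->4, L=0; A->plug->E->R->C->L->B->refl->H->L'->H->R'->G->plug->G
Char 2 ('E'): step: R->5, L=0; E->plug->A->R->F->L->D->refl->A->L'->D->R'->C->plug->C
Char 3 ('E'): step: R->6, L=0; E->plug->A->R->B->L->G->refl->F->L'->A->R'->C->plug->C
Char 4 ('B'): step: R->7, L=0; B->plug->F->R->F->L->D->refl->A->L'->D->R'->G->plug->G
Char 5 ('C'): step: R->0, L->1 (L advanced); C->plug->C->R->D->L->D->refl->A->L'->B->R'->D->plug->D
Char 6 ('E'): step: R->1, L=1; E->plug->A->R->E->L->C->refl->E->L'->H->R'->G->plug->G
Final: ciphertext=GCCGDG, RIGHT=1, LEFT=1

Answer: GCCGDG 1 1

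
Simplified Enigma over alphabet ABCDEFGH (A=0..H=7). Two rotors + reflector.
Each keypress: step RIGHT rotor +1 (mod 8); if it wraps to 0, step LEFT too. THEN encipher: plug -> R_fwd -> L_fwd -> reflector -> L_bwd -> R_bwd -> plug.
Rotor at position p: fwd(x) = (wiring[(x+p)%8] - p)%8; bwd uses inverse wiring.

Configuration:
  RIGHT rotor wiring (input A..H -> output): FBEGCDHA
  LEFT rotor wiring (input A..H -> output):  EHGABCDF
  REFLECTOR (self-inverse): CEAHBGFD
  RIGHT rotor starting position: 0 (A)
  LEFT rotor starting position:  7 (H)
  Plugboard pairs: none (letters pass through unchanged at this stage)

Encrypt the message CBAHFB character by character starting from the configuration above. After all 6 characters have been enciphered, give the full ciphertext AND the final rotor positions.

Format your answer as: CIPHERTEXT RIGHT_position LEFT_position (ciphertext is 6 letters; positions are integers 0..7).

Answer: EHGFEH 6 7

Derivation:
Char 1 ('C'): step: R->1, L=7; C->plug->C->R->F->L->C->refl->A->L'->C->R'->E->plug->E
Char 2 ('B'): step: R->2, L=7; B->plug->B->R->E->L->B->refl->E->L'->H->R'->H->plug->H
Char 3 ('A'): step: R->3, L=7; A->plug->A->R->D->L->H->refl->D->L'->G->R'->G->plug->G
Char 4 ('H'): step: R->4, L=7; H->plug->H->R->C->L->A->refl->C->L'->F->R'->F->plug->F
Char 5 ('F'): step: R->5, L=7; F->plug->F->R->H->L->E->refl->B->L'->E->R'->E->plug->E
Char 6 ('B'): step: R->6, L=7; B->plug->B->R->C->L->A->refl->C->L'->F->R'->H->plug->H
Final: ciphertext=EHGFEH, RIGHT=6, LEFT=7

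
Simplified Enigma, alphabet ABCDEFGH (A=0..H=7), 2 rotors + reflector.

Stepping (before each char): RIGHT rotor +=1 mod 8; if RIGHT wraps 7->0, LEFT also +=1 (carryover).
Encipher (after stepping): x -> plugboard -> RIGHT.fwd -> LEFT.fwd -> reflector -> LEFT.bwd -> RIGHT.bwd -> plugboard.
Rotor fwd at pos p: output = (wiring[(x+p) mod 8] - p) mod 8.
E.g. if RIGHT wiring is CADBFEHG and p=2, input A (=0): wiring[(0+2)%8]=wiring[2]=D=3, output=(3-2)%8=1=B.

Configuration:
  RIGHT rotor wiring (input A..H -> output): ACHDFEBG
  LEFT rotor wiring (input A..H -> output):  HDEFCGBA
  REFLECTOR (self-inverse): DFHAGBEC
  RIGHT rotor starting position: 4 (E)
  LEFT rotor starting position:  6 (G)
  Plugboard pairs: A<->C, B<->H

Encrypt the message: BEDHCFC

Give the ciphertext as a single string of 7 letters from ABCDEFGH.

Char 1 ('B'): step: R->5, L=6; B->plug->H->R->A->L->D->refl->A->L'->H->R'->A->plug->C
Char 2 ('E'): step: R->6, L=6; E->plug->E->R->B->L->C->refl->H->L'->F->R'->F->plug->F
Char 3 ('D'): step: R->7, L=6; D->plug->D->R->A->L->D->refl->A->L'->H->R'->A->plug->C
Char 4 ('H'): step: R->0, L->7 (L advanced); H->plug->B->R->C->L->E->refl->G->L'->E->R'->F->plug->F
Char 5 ('C'): step: R->1, L=7; C->plug->A->R->B->L->A->refl->D->L'->F->R'->G->plug->G
Char 6 ('F'): step: R->2, L=7; F->plug->F->R->E->L->G->refl->E->L'->C->R'->D->plug->D
Char 7 ('C'): step: R->3, L=7; C->plug->A->R->A->L->B->refl->F->L'->D->R'->E->plug->E

Answer: CFCFGDE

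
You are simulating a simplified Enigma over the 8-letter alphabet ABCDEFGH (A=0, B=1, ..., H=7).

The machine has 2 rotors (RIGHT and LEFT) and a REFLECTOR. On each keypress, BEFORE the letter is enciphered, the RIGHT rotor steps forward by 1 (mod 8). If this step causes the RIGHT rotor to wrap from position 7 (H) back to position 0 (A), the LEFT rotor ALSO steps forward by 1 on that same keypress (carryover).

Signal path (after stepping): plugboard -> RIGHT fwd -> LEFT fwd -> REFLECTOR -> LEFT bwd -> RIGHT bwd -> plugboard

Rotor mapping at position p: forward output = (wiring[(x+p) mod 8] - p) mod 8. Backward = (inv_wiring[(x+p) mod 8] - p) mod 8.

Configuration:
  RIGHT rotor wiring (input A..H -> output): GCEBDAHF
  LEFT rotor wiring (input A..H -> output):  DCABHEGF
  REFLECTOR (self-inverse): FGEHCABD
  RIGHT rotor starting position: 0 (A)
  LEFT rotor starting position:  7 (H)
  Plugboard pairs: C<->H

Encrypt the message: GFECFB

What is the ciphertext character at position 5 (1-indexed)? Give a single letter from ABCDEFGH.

Char 1 ('G'): step: R->1, L=7; G->plug->G->R->E->L->C->refl->E->L'->B->R'->A->plug->A
Char 2 ('F'): step: R->2, L=7; F->plug->F->R->D->L->B->refl->G->L'->A->R'->H->plug->C
Char 3 ('E'): step: R->3, L=7; E->plug->E->R->C->L->D->refl->H->L'->H->R'->G->plug->G
Char 4 ('C'): step: R->4, L=7; C->plug->H->R->F->L->A->refl->F->L'->G->R'->F->plug->F
Char 5 ('F'): step: R->5, L=7; F->plug->F->R->H->L->H->refl->D->L'->C->R'->B->plug->B

B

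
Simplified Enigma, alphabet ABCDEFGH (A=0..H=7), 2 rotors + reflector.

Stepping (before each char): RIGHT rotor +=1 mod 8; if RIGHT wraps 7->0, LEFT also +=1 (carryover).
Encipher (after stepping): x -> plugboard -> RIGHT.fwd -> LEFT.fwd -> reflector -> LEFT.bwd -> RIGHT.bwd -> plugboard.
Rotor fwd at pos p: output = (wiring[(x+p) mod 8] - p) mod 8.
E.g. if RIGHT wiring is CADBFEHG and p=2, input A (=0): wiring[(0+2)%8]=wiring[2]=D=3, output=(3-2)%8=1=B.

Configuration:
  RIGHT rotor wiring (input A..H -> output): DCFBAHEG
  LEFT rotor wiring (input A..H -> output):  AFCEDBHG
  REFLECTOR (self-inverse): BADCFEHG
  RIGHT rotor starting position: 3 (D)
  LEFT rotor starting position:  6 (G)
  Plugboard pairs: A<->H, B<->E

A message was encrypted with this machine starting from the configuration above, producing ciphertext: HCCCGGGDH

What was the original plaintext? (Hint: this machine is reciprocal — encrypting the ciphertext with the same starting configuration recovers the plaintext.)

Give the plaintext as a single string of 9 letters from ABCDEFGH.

Answer: FFFACEEGA

Derivation:
Char 1 ('H'): step: R->4, L=6; H->plug->A->R->E->L->E->refl->F->L'->G->R'->F->plug->F
Char 2 ('C'): step: R->5, L=6; C->plug->C->R->B->L->A->refl->B->L'->A->R'->F->plug->F
Char 3 ('C'): step: R->6, L=6; C->plug->C->R->F->L->G->refl->H->L'->D->R'->F->plug->F
Char 4 ('C'): step: R->7, L=6; C->plug->C->R->D->L->H->refl->G->L'->F->R'->H->plug->A
Char 5 ('G'): step: R->0, L->7 (L advanced); G->plug->G->R->E->L->F->refl->E->L'->F->R'->C->plug->C
Char 6 ('G'): step: R->1, L=7; G->plug->G->R->F->L->E->refl->F->L'->E->R'->B->plug->E
Char 7 ('G'): step: R->2, L=7; G->plug->G->R->B->L->B->refl->A->L'->H->R'->B->plug->E
Char 8 ('D'): step: R->3, L=7; D->plug->D->R->B->L->B->refl->A->L'->H->R'->G->plug->G
Char 9 ('H'): step: R->4, L=7; H->plug->A->R->E->L->F->refl->E->L'->F->R'->H->plug->A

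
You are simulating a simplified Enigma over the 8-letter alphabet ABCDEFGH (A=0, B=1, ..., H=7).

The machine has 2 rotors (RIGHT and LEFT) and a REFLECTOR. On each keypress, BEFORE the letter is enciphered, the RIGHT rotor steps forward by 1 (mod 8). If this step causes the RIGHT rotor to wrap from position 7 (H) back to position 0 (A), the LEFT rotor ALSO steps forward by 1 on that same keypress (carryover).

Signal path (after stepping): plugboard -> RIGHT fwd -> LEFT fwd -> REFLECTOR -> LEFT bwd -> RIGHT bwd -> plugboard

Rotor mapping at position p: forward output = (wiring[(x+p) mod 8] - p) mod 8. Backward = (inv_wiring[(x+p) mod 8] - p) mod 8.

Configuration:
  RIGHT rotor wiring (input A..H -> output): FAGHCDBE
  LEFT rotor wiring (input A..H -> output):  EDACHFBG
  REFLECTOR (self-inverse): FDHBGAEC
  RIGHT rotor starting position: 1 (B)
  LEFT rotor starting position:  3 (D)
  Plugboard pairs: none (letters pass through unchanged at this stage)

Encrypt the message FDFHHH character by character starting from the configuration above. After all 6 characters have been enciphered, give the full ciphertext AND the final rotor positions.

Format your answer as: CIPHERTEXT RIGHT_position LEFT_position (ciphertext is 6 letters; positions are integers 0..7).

Answer: CBCBGE 7 3

Derivation:
Char 1 ('F'): step: R->2, L=3; F->plug->F->R->C->L->C->refl->H->L'->A->R'->C->plug->C
Char 2 ('D'): step: R->3, L=3; D->plug->D->R->G->L->A->refl->F->L'->H->R'->B->plug->B
Char 3 ('F'): step: R->4, L=3; F->plug->F->R->E->L->D->refl->B->L'->F->R'->C->plug->C
Char 4 ('H'): step: R->5, L=3; H->plug->H->R->F->L->B->refl->D->L'->E->R'->B->plug->B
Char 5 ('H'): step: R->6, L=3; H->plug->H->R->F->L->B->refl->D->L'->E->R'->G->plug->G
Char 6 ('H'): step: R->7, L=3; H->plug->H->R->C->L->C->refl->H->L'->A->R'->E->plug->E
Final: ciphertext=CBCBGE, RIGHT=7, LEFT=3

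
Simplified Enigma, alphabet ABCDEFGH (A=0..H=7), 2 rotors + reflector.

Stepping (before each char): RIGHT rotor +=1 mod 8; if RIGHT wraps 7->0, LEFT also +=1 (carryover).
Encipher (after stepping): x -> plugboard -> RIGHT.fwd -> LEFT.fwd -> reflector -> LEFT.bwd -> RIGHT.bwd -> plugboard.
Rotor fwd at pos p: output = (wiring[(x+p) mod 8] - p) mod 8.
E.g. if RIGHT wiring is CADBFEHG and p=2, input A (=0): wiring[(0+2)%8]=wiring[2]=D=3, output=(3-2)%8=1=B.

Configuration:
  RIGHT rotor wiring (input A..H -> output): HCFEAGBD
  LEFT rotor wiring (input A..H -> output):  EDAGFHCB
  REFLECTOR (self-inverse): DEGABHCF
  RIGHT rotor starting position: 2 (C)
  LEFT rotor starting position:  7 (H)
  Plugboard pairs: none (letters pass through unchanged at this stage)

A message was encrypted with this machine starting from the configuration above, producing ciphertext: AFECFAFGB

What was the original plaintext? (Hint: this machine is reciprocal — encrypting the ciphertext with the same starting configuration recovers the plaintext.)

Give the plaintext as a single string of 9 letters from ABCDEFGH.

Char 1 ('A'): step: R->3, L=7; A->plug->A->R->B->L->F->refl->H->L'->E->R'->F->plug->F
Char 2 ('F'): step: R->4, L=7; F->plug->F->R->G->L->A->refl->D->L'->H->R'->D->plug->D
Char 3 ('E'): step: R->5, L=7; E->plug->E->R->F->L->G->refl->C->L'->A->R'->F->plug->F
Char 4 ('C'): step: R->6, L=7; C->plug->C->R->B->L->F->refl->H->L'->E->R'->D->plug->D
Char 5 ('F'): step: R->7, L=7; F->plug->F->R->B->L->F->refl->H->L'->E->R'->A->plug->A
Char 6 ('A'): step: R->0, L->0 (L advanced); A->plug->A->R->H->L->B->refl->E->L'->A->R'->E->plug->E
Char 7 ('F'): step: R->1, L=0; F->plug->F->R->A->L->E->refl->B->L'->H->R'->D->plug->D
Char 8 ('G'): step: R->2, L=0; G->plug->G->R->F->L->H->refl->F->L'->E->R'->D->plug->D
Char 9 ('B'): step: R->3, L=0; B->plug->B->R->F->L->H->refl->F->L'->E->R'->F->plug->F

Answer: FDFDAEDDF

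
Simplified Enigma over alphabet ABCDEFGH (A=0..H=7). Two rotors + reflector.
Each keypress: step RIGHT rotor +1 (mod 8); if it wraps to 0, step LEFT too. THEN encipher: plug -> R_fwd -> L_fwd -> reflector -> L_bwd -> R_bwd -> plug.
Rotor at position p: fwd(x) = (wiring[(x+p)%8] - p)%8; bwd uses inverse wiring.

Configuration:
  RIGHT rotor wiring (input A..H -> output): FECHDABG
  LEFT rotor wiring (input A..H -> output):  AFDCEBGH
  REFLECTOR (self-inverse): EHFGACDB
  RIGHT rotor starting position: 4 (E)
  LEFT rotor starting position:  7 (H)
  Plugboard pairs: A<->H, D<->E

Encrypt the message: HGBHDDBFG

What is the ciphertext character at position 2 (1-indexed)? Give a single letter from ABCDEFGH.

Char 1 ('H'): step: R->5, L=7; H->plug->A->R->D->L->E->refl->A->L'->A->R'->D->plug->E
Char 2 ('G'): step: R->6, L=7; G->plug->G->R->F->L->F->refl->C->L'->G->R'->D->plug->E

E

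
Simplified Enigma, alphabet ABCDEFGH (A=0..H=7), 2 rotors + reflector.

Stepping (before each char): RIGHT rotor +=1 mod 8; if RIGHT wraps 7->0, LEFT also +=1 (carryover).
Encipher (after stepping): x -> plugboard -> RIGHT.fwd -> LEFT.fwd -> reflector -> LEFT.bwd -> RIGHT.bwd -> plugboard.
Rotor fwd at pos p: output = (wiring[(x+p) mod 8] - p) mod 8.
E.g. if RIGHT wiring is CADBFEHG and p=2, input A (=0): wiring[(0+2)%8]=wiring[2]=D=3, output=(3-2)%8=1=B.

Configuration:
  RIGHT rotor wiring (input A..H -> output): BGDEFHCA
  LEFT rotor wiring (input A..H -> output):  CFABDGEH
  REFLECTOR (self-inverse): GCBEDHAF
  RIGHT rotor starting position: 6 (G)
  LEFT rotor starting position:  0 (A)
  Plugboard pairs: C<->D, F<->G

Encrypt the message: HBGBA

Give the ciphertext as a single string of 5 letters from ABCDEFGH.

Answer: FFCGD

Derivation:
Char 1 ('H'): step: R->7, L=0; H->plug->H->R->D->L->B->refl->C->L'->A->R'->G->plug->F
Char 2 ('B'): step: R->0, L->1 (L advanced); B->plug->B->R->G->L->G->refl->A->L'->C->R'->G->plug->F
Char 3 ('G'): step: R->1, L=1; G->plug->F->R->B->L->H->refl->F->L'->E->R'->D->plug->C
Char 4 ('B'): step: R->2, L=1; B->plug->B->R->C->L->A->refl->G->L'->G->R'->F->plug->G
Char 5 ('A'): step: R->3, L=1; A->plug->A->R->B->L->H->refl->F->L'->E->R'->C->plug->D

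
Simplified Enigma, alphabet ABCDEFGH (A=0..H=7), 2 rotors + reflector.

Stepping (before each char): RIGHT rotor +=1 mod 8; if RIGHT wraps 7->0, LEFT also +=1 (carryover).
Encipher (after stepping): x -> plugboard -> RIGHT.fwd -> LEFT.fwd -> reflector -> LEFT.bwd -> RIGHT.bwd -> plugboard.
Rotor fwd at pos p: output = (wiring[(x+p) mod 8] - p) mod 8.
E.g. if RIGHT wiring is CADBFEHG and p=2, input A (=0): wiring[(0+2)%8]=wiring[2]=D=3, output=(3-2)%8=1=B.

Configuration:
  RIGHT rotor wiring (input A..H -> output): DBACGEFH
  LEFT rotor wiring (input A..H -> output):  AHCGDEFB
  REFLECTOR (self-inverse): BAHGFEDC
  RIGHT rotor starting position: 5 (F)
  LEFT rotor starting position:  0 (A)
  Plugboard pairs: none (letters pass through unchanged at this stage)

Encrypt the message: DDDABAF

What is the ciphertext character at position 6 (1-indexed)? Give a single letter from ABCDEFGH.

Char 1 ('D'): step: R->6, L=0; D->plug->D->R->D->L->G->refl->D->L'->E->R'->F->plug->F
Char 2 ('D'): step: R->7, L=0; D->plug->D->R->B->L->H->refl->C->L'->C->R'->C->plug->C
Char 3 ('D'): step: R->0, L->1 (L advanced); D->plug->D->R->C->L->F->refl->E->L'->F->R'->G->plug->G
Char 4 ('A'): step: R->1, L=1; A->plug->A->R->A->L->G->refl->D->L'->E->R'->F->plug->F
Char 5 ('B'): step: R->2, L=1; B->plug->B->R->A->L->G->refl->D->L'->E->R'->C->plug->C
Char 6 ('A'): step: R->3, L=1; A->plug->A->R->H->L->H->refl->C->L'->D->R'->B->plug->B

B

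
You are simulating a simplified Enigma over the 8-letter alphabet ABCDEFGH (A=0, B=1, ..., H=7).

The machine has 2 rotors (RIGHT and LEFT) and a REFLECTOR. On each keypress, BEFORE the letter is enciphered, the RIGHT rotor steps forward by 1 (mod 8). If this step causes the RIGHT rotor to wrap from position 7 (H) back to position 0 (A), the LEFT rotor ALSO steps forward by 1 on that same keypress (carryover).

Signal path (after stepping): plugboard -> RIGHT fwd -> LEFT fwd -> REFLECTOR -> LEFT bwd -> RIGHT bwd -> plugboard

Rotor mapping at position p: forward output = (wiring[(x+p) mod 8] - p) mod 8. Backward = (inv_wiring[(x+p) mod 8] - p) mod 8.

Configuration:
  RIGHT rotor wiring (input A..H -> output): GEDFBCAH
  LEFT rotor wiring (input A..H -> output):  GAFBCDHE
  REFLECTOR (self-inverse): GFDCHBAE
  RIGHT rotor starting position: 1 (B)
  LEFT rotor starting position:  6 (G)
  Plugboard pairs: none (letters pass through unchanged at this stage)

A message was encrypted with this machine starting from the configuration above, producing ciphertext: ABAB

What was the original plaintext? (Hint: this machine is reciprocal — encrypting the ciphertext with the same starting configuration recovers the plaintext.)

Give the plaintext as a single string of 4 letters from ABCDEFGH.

Char 1 ('A'): step: R->2, L=6; A->plug->A->R->B->L->G->refl->A->L'->C->R'->H->plug->H
Char 2 ('B'): step: R->3, L=6; B->plug->B->R->G->L->E->refl->H->L'->E->R'->E->plug->E
Char 3 ('A'): step: R->4, L=6; A->plug->A->R->F->L->D->refl->C->L'->D->R'->D->plug->D
Char 4 ('B'): step: R->5, L=6; B->plug->B->R->D->L->C->refl->D->L'->F->R'->A->plug->A

Answer: HEDA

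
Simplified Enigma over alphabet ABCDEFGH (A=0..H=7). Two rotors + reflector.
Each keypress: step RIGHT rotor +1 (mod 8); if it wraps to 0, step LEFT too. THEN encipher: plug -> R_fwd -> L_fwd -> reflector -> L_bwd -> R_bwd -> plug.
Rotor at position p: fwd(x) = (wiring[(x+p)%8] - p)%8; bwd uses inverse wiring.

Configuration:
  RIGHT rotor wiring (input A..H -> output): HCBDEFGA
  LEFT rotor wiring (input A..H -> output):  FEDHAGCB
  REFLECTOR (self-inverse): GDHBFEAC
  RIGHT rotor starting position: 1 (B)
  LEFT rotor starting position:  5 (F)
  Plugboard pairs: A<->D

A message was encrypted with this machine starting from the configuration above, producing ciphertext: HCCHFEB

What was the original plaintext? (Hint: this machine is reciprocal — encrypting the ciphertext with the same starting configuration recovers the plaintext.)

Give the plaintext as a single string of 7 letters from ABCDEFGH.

Answer: DBBDEGG

Derivation:
Char 1 ('H'): step: R->2, L=5; H->plug->H->R->A->L->B->refl->D->L'->H->R'->A->plug->D
Char 2 ('C'): step: R->3, L=5; C->plug->C->R->C->L->E->refl->F->L'->B->R'->B->plug->B
Char 3 ('C'): step: R->4, L=5; C->plug->C->R->C->L->E->refl->F->L'->B->R'->B->plug->B
Char 4 ('H'): step: R->5, L=5; H->plug->H->R->H->L->D->refl->B->L'->A->R'->A->plug->D
Char 5 ('F'): step: R->6, L=5; F->plug->F->R->F->L->G->refl->A->L'->D->R'->E->plug->E
Char 6 ('E'): step: R->7, L=5; E->plug->E->R->E->L->H->refl->C->L'->G->R'->G->plug->G
Char 7 ('B'): step: R->0, L->6 (L advanced); B->plug->B->R->C->L->H->refl->C->L'->G->R'->G->plug->G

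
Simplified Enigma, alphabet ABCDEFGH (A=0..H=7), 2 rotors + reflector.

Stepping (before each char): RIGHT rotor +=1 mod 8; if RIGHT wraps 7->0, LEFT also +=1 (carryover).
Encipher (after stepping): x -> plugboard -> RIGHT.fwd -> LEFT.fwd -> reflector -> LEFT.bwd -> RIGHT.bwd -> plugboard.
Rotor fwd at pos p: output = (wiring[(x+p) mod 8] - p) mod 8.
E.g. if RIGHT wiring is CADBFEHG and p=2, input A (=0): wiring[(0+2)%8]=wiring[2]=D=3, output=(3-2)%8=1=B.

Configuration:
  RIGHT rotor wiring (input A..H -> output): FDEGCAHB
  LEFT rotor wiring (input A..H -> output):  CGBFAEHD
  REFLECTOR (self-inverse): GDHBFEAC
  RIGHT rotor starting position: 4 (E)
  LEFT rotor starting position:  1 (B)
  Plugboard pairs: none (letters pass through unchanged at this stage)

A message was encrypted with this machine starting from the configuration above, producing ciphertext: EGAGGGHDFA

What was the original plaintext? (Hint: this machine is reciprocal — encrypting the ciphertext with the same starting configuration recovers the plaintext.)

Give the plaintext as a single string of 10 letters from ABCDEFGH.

Char 1 ('E'): step: R->5, L=1; E->plug->E->R->G->L->C->refl->H->L'->D->R'->A->plug->A
Char 2 ('G'): step: R->6, L=1; G->plug->G->R->E->L->D->refl->B->L'->H->R'->C->plug->C
Char 3 ('A'): step: R->7, L=1; A->plug->A->R->C->L->E->refl->F->L'->A->R'->H->plug->H
Char 4 ('G'): step: R->0, L->2 (L advanced); G->plug->G->R->H->L->E->refl->F->L'->E->R'->C->plug->C
Char 5 ('G'): step: R->1, L=2; G->plug->G->R->A->L->H->refl->C->L'->D->R'->B->plug->B
Char 6 ('G'): step: R->2, L=2; G->plug->G->R->D->L->C->refl->H->L'->A->R'->C->plug->C
Char 7 ('H'): step: R->3, L=2; H->plug->H->R->B->L->D->refl->B->L'->F->R'->C->plug->C
Char 8 ('D'): step: R->4, L=2; D->plug->D->R->F->L->B->refl->D->L'->B->R'->E->plug->E
Char 9 ('F'): step: R->5, L=2; F->plug->F->R->H->L->E->refl->F->L'->E->R'->C->plug->C
Char 10 ('A'): step: R->6, L=2; A->plug->A->R->B->L->D->refl->B->L'->F->R'->D->plug->D

Answer: ACHCBCCECD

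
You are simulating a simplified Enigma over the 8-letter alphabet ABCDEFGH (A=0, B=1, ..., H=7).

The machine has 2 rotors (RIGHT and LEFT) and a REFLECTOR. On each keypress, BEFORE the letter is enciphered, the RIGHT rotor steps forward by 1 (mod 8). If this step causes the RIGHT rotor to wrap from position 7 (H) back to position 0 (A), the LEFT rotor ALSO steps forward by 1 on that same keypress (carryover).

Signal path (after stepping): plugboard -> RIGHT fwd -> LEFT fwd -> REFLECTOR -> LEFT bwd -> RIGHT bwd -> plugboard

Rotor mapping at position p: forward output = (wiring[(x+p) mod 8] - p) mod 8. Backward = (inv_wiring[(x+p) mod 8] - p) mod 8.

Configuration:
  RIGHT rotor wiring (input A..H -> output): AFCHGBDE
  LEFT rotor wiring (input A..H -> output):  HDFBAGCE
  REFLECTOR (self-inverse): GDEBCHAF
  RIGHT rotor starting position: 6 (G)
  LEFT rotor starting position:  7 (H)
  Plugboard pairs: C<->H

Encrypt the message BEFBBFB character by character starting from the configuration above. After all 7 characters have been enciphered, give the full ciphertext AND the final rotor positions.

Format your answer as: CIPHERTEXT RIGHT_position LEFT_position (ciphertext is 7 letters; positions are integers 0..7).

Answer: DDEHECH 5 0

Derivation:
Char 1 ('B'): step: R->7, L=7; B->plug->B->R->B->L->A->refl->G->L'->D->R'->D->plug->D
Char 2 ('E'): step: R->0, L->0 (L advanced); E->plug->E->R->G->L->C->refl->E->L'->H->R'->D->plug->D
Char 3 ('F'): step: R->1, L=0; F->plug->F->R->C->L->F->refl->H->L'->A->R'->E->plug->E
Char 4 ('B'): step: R->2, L=0; B->plug->B->R->F->L->G->refl->A->L'->E->R'->C->plug->H
Char 5 ('B'): step: R->3, L=0; B->plug->B->R->D->L->B->refl->D->L'->B->R'->E->plug->E
Char 6 ('F'): step: R->4, L=0; F->plug->F->R->B->L->D->refl->B->L'->D->R'->H->plug->C
Char 7 ('B'): step: R->5, L=0; B->plug->B->R->G->L->C->refl->E->L'->H->R'->C->plug->H
Final: ciphertext=DDEHECH, RIGHT=5, LEFT=0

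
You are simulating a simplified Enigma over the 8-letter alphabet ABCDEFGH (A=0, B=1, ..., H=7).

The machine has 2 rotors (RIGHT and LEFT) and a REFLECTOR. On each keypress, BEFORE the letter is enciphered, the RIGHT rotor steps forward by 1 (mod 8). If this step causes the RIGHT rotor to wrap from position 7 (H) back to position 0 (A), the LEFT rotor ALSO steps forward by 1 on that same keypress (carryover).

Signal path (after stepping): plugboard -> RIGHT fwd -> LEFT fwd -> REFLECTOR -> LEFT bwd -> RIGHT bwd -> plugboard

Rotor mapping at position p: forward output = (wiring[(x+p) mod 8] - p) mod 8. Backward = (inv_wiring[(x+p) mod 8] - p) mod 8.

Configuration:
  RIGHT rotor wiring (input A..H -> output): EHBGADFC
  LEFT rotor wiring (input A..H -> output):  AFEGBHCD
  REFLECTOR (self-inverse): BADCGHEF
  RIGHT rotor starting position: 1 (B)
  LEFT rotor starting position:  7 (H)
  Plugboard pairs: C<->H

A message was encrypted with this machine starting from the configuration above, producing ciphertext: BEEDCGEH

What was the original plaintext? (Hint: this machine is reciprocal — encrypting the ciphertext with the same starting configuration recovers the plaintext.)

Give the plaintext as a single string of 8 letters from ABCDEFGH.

Char 1 ('B'): step: R->2, L=7; B->plug->B->R->E->L->H->refl->F->L'->D->R'->E->plug->E
Char 2 ('E'): step: R->3, L=7; E->plug->E->R->H->L->D->refl->C->L'->F->R'->B->plug->B
Char 3 ('E'): step: R->4, L=7; E->plug->E->R->A->L->E->refl->G->L'->C->R'->H->plug->C
Char 4 ('D'): step: R->5, L=7; D->plug->D->R->H->L->D->refl->C->L'->F->R'->C->plug->H
Char 5 ('C'): step: R->6, L=7; C->plug->H->R->F->L->C->refl->D->L'->H->R'->A->plug->A
Char 6 ('G'): step: R->7, L=7; G->plug->G->R->E->L->H->refl->F->L'->D->R'->A->plug->A
Char 7 ('E'): step: R->0, L->0 (L advanced); E->plug->E->R->A->L->A->refl->B->L'->E->R'->A->plug->A
Char 8 ('H'): step: R->1, L=0; H->plug->C->R->F->L->H->refl->F->L'->B->R'->G->plug->G

Answer: EBCHAAAG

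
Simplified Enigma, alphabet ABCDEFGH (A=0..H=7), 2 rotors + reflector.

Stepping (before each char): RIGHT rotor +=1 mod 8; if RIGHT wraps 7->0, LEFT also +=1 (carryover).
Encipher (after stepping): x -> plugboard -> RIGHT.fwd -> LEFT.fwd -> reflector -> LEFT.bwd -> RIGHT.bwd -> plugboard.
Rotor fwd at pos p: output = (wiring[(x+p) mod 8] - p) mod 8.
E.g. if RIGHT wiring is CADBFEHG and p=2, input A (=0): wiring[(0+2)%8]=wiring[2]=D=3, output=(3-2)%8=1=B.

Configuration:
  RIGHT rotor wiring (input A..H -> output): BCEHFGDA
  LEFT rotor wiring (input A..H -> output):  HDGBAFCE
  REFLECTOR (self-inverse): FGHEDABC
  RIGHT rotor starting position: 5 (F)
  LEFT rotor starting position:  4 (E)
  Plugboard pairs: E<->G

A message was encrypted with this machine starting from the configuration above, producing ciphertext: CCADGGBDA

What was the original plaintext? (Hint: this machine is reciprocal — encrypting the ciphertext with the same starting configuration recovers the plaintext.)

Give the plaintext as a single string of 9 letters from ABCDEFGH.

Char 1 ('C'): step: R->6, L=4; C->plug->C->R->D->L->A->refl->F->L'->H->R'->G->plug->E
Char 2 ('C'): step: R->7, L=4; C->plug->C->R->D->L->A->refl->F->L'->H->R'->G->plug->E
Char 3 ('A'): step: R->0, L->5 (L advanced); A->plug->A->R->B->L->F->refl->A->L'->A->R'->H->plug->H
Char 4 ('D'): step: R->1, L=5; D->plug->D->R->E->L->G->refl->B->L'->F->R'->E->plug->G
Char 5 ('G'): step: R->2, L=5; G->plug->E->R->B->L->F->refl->A->L'->A->R'->H->plug->H
Char 6 ('G'): step: R->3, L=5; G->plug->E->R->F->L->B->refl->G->L'->E->R'->A->plug->A
Char 7 ('B'): step: R->4, L=5; B->plug->B->R->C->L->H->refl->C->L'->D->R'->H->plug->H
Char 8 ('D'): step: R->5, L=5; D->plug->D->R->E->L->G->refl->B->L'->F->R'->E->plug->G
Char 9 ('A'): step: R->6, L=5; A->plug->A->R->F->L->B->refl->G->L'->E->R'->D->plug->D

Answer: EEHGHAHGD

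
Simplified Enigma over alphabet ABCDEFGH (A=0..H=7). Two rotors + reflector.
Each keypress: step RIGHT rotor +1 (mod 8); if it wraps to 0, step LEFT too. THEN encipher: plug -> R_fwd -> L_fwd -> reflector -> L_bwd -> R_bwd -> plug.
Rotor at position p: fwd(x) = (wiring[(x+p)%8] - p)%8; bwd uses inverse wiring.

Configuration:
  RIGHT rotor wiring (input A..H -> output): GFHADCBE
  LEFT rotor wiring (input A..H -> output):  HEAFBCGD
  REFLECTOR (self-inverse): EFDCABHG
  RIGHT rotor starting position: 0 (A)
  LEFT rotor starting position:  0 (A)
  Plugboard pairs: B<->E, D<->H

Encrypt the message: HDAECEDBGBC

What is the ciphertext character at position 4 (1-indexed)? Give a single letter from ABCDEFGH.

Char 1 ('H'): step: R->1, L=0; H->plug->D->R->C->L->A->refl->E->L'->B->R'->E->plug->B
Char 2 ('D'): step: R->2, L=0; D->plug->H->R->D->L->F->refl->B->L'->E->R'->G->plug->G
Char 3 ('A'): step: R->3, L=0; A->plug->A->R->F->L->C->refl->D->L'->H->R'->C->plug->C
Char 4 ('E'): step: R->4, L=0; E->plug->B->R->G->L->G->refl->H->L'->A->R'->D->plug->H

H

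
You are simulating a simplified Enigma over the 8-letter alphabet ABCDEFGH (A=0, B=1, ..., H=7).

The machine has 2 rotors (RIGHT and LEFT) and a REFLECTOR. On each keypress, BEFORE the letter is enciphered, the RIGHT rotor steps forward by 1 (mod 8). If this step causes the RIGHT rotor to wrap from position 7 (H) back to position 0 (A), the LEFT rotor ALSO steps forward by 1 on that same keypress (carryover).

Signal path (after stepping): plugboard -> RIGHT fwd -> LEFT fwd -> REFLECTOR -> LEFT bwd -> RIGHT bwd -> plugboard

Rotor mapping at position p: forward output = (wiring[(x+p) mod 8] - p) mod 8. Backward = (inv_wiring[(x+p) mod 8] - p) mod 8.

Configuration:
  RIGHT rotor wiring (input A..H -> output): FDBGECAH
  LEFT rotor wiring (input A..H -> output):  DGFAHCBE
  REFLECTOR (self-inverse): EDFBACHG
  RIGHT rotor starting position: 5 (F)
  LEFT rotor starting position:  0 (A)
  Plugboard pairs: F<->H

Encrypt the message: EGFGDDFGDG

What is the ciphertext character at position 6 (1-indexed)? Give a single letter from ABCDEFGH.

Char 1 ('E'): step: R->6, L=0; E->plug->E->R->D->L->A->refl->E->L'->H->R'->C->plug->C
Char 2 ('G'): step: R->7, L=0; G->plug->G->R->D->L->A->refl->E->L'->H->R'->E->plug->E
Char 3 ('F'): step: R->0, L->1 (L advanced); F->plug->H->R->H->L->C->refl->F->L'->A->R'->G->plug->G
Char 4 ('G'): step: R->1, L=1; G->plug->G->R->G->L->D->refl->B->L'->E->R'->H->plug->F
Char 5 ('D'): step: R->2, L=1; D->plug->D->R->A->L->F->refl->C->L'->H->R'->A->plug->A
Char 6 ('D'): step: R->3, L=1; D->plug->D->R->F->L->A->refl->E->L'->B->R'->B->plug->B

B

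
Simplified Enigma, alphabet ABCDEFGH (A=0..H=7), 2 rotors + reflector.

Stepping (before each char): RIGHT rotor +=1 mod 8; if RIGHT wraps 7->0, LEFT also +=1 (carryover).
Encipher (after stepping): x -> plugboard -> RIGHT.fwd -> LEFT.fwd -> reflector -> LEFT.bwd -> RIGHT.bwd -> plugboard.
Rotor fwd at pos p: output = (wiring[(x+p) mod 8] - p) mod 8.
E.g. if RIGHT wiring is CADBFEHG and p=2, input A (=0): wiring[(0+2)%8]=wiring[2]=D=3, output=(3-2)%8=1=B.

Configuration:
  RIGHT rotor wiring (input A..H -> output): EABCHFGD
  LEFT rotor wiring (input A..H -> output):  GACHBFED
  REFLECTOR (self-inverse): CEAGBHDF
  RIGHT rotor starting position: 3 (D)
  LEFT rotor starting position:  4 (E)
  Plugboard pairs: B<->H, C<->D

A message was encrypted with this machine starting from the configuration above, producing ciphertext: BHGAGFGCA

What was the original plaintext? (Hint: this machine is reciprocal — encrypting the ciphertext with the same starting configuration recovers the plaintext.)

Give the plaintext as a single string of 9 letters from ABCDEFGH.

Answer: CGHCHDEAC

Derivation:
Char 1 ('B'): step: R->4, L=4; B->plug->H->R->G->L->G->refl->D->L'->H->R'->D->plug->C
Char 2 ('H'): step: R->5, L=4; H->plug->B->R->B->L->B->refl->E->L'->F->R'->G->plug->G
Char 3 ('G'): step: R->6, L=4; G->plug->G->R->B->L->B->refl->E->L'->F->R'->B->plug->H
Char 4 ('A'): step: R->7, L=4; A->plug->A->R->E->L->C->refl->A->L'->C->R'->D->plug->C
Char 5 ('G'): step: R->0, L->5 (L advanced); G->plug->G->R->G->L->C->refl->A->L'->A->R'->B->plug->H
Char 6 ('F'): step: R->1, L=5; F->plug->F->R->F->L->F->refl->H->L'->B->R'->C->plug->D
Char 7 ('G'): step: R->2, L=5; G->plug->G->R->C->L->G->refl->D->L'->E->R'->E->plug->E
Char 8 ('C'): step: R->3, L=5; C->plug->D->R->D->L->B->refl->E->L'->H->R'->A->plug->A
Char 9 ('A'): step: R->4, L=5; A->plug->A->R->D->L->B->refl->E->L'->H->R'->D->plug->C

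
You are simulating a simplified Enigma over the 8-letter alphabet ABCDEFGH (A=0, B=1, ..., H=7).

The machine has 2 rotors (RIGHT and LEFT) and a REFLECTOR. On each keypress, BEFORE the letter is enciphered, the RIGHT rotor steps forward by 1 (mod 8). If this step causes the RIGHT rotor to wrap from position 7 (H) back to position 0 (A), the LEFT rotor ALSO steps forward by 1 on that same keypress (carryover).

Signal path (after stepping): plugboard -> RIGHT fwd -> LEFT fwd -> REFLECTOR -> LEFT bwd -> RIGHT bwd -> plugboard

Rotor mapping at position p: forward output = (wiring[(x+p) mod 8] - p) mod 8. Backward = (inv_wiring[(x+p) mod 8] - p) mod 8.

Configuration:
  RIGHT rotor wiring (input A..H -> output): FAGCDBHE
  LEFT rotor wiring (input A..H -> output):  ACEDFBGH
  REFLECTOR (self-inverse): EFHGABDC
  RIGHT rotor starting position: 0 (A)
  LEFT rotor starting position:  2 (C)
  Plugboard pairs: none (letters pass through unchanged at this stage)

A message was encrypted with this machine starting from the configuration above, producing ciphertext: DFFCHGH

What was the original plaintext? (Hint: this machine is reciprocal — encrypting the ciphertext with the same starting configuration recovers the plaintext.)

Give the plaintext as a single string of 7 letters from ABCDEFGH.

Answer: FHCDBAE

Derivation:
Char 1 ('D'): step: R->1, L=2; D->plug->D->R->C->L->D->refl->G->L'->G->R'->F->plug->F
Char 2 ('F'): step: R->2, L=2; F->plug->F->R->C->L->D->refl->G->L'->G->R'->H->plug->H
Char 3 ('F'): step: R->3, L=2; F->plug->F->R->C->L->D->refl->G->L'->G->R'->C->plug->C
Char 4 ('C'): step: R->4, L=2; C->plug->C->R->D->L->H->refl->C->L'->A->R'->D->plug->D
Char 5 ('H'): step: R->5, L=2; H->plug->H->R->G->L->G->refl->D->L'->C->R'->B->plug->B
Char 6 ('G'): step: R->6, L=2; G->plug->G->R->F->L->F->refl->B->L'->B->R'->A->plug->A
Char 7 ('H'): step: R->7, L=2; H->plug->H->R->A->L->C->refl->H->L'->D->R'->E->plug->E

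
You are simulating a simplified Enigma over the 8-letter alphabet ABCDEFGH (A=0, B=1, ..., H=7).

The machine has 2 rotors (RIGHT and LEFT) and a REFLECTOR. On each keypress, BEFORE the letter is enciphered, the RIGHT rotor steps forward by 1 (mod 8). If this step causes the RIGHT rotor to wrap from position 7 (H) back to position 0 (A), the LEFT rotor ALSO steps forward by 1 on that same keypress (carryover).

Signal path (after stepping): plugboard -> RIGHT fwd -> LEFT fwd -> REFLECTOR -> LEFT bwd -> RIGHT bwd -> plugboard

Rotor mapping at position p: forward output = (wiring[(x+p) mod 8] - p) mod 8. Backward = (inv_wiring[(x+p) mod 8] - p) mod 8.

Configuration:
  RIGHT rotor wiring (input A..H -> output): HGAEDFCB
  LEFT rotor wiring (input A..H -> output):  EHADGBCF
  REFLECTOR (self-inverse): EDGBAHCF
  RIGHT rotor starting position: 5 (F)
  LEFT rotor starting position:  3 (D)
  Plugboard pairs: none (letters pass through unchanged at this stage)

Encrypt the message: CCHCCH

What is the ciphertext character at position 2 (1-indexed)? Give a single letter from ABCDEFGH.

Char 1 ('C'): step: R->6, L=3; C->plug->C->R->B->L->D->refl->B->L'->F->R'->G->plug->G
Char 2 ('C'): step: R->7, L=3; C->plug->C->R->H->L->F->refl->H->L'->D->R'->H->plug->H

H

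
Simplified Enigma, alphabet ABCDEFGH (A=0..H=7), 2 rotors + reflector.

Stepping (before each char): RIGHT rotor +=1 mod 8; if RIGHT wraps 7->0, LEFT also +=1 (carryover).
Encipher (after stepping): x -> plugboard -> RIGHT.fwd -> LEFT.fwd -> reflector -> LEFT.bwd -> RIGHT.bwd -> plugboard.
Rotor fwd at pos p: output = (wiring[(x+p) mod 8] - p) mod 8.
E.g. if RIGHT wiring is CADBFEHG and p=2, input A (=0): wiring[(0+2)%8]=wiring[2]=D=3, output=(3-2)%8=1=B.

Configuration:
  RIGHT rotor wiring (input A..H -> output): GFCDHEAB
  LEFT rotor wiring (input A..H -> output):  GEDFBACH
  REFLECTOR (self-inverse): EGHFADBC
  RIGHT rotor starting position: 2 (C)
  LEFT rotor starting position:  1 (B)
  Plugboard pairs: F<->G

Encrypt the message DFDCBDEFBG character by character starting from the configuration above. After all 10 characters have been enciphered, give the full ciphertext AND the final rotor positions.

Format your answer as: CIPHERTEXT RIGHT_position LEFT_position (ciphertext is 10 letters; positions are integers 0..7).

Answer: EDCDGFFEED 4 2

Derivation:
Char 1 ('D'): step: R->3, L=1; D->plug->D->R->F->L->B->refl->G->L'->G->R'->E->plug->E
Char 2 ('F'): step: R->4, L=1; F->plug->G->R->G->L->G->refl->B->L'->F->R'->D->plug->D
Char 3 ('D'): step: R->5, L=1; D->plug->D->R->B->L->C->refl->H->L'->E->R'->C->plug->C
Char 4 ('C'): step: R->6, L=1; C->plug->C->R->A->L->D->refl->F->L'->H->R'->D->plug->D
Char 5 ('B'): step: R->7, L=1; B->plug->B->R->H->L->F->refl->D->L'->A->R'->F->plug->G
Char 6 ('D'): step: R->0, L->2 (L advanced); D->plug->D->R->D->L->G->refl->B->L'->A->R'->G->plug->F
Char 7 ('E'): step: R->1, L=2; E->plug->E->R->D->L->G->refl->B->L'->A->R'->G->plug->F
Char 8 ('F'): step: R->2, L=2; F->plug->G->R->E->L->A->refl->E->L'->G->R'->E->plug->E
Char 9 ('B'): step: R->3, L=2; B->plug->B->R->E->L->A->refl->E->L'->G->R'->E->plug->E
Char 10 ('G'): step: R->4, L=2; G->plug->F->R->B->L->D->refl->F->L'->F->R'->D->plug->D
Final: ciphertext=EDCDGFFEED, RIGHT=4, LEFT=2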